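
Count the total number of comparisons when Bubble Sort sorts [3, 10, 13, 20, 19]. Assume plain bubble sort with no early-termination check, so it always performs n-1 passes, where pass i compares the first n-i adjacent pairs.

Pass 1: compare adjacent pairs (0,1)..(3,4) = 4 comparison(s), 1 swap(s) -> [3, 10, 13, 19, 20]
Pass 2: compare adjacent pairs (0,1)..(2,3) = 3 comparison(s), 0 swap(s) -> [3, 10, 13, 19, 20]
Pass 3: compare adjacent pairs (0,1)..(1,2) = 2 comparison(s), 0 swap(s) -> [3, 10, 13, 19, 20]
Pass 4: compare adjacent pairs (0,1)..(0,1) = 1 comparison(s), 0 swap(s) -> [3, 10, 13, 19, 20]
Total comparisons: 4 + 3 + 2 + 1 = 10


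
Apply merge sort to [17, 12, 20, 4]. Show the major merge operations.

Divide and conquer:
  Merge [17] + [12] -> [12, 17]
  Merge [20] + [4] -> [4, 20]
  Merge [12, 17] + [4, 20] -> [4, 12, 17, 20]


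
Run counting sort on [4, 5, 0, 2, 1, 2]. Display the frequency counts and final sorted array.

Count array: [1, 1, 2, 0, 1, 1]
(count[i] = number of elements equal to i)
Cumulative count: [1, 2, 4, 4, 5, 6]
Sorted: [0, 1, 2, 2, 4, 5]


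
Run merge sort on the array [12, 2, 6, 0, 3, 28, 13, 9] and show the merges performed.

Divide and conquer:
  Merge [12] + [2] -> [2, 12]
  Merge [6] + [0] -> [0, 6]
  Merge [2, 12] + [0, 6] -> [0, 2, 6, 12]
  Merge [3] + [28] -> [3, 28]
  Merge [13] + [9] -> [9, 13]
  Merge [3, 28] + [9, 13] -> [3, 9, 13, 28]
  Merge [0, 2, 6, 12] + [3, 9, 13, 28] -> [0, 2, 3, 6, 9, 12, 13, 28]


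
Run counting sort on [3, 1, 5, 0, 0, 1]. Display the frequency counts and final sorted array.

Count array: [2, 2, 0, 1, 0, 1]
(count[i] = number of elements equal to i)
Cumulative count: [2, 4, 4, 5, 5, 6]
Sorted: [0, 0, 1, 1, 3, 5]


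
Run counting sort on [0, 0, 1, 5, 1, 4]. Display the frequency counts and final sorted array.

Count array: [2, 2, 0, 0, 1, 1]
(count[i] = number of elements equal to i)
Cumulative count: [2, 4, 4, 4, 5, 6]
Sorted: [0, 0, 1, 1, 4, 5]


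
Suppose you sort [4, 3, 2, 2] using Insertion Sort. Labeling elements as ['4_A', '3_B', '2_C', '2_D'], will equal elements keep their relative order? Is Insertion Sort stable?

Trace Insertion Sort on the labeled array (the key is the number; the letter only tracks identity):
  Insert 3_B at index 0: [3_B, 4_A, 2_C, 2_D]
  Insert 2_C at index 0: [2_C, 3_B, 4_A, 2_D]
  Insert 2_D at index 1: [2_C, 2_D, 3_B, 4_A]
Final order: [2_C, 2_D, 3_B, 4_A]
Equal keys:
  value 2: originally 2_C, 2_D; after sorting 2_C, 2_D -> order preserved
All equal keys kept their original relative order. Insertion Sort is stable: elements are shifted only while they are strictly greater than the key, so a key is inserted after any equal elements already placed.
Answer: Stable


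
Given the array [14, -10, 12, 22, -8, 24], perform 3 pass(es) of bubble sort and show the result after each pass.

After pass 1: [-10, 12, 14, -8, 22, 24] (3 swaps)
After pass 2: [-10, 12, -8, 14, 22, 24] (1 swaps)
After pass 3: [-10, -8, 12, 14, 22, 24] (1 swaps)
Total swaps: 5


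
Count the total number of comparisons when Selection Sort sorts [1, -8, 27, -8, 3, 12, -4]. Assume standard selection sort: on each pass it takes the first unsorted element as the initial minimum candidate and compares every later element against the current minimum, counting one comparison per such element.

Pass 1: scan indices 1..6 for the minimum = 6 comparison(s); min is -8, place at index 0 -> [-8, 1, 27, -8, 3, 12, -4]
Pass 2: scan indices 2..6 for the minimum = 5 comparison(s); min is -8, place at index 1 -> [-8, -8, 27, 1, 3, 12, -4]
Pass 3: scan indices 3..6 for the minimum = 4 comparison(s); min is -4, place at index 2 -> [-8, -8, -4, 1, 3, 12, 27]
Pass 4: scan indices 4..6 for the minimum = 3 comparison(s); min is 1, place at index 3 -> [-8, -8, -4, 1, 3, 12, 27]
Pass 5: scan indices 5..6 for the minimum = 2 comparison(s); min is 3, place at index 4 -> [-8, -8, -4, 1, 3, 12, 27]
Pass 6: scan indices 6..6 for the minimum = 1 comparison(s); min is 12, place at index 5 -> [-8, -8, -4, 1, 3, 12, 27]
Selection sort always scans the whole unsorted suffix, so the count is (n-1) + (n-2) + ... + 1 = n(n-1)/2 = 7*6/2 = 21 regardless of the input order.
Total comparisons: 6 + 5 + 4 + 3 + 2 + 1 = 21


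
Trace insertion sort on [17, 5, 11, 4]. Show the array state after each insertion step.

First element 17 is already 'sorted'
Insert 5: shifted 1 elements -> [5, 17, 11, 4]
Insert 11: shifted 1 elements -> [5, 11, 17, 4]
Insert 4: shifted 3 elements -> [4, 5, 11, 17]


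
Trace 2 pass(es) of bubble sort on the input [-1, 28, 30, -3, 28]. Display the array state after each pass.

After pass 1: [-1, 28, -3, 28, 30] (2 swaps)
After pass 2: [-1, -3, 28, 28, 30] (1 swaps)
Total swaps: 3


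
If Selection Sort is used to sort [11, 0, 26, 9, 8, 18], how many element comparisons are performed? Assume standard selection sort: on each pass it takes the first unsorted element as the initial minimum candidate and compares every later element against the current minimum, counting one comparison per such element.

Pass 1: scan indices 1..5 for the minimum = 5 comparison(s); min is 0, place at index 0 -> [0, 11, 26, 9, 8, 18]
Pass 2: scan indices 2..5 for the minimum = 4 comparison(s); min is 8, place at index 1 -> [0, 8, 26, 9, 11, 18]
Pass 3: scan indices 3..5 for the minimum = 3 comparison(s); min is 9, place at index 2 -> [0, 8, 9, 26, 11, 18]
Pass 4: scan indices 4..5 for the minimum = 2 comparison(s); min is 11, place at index 3 -> [0, 8, 9, 11, 26, 18]
Pass 5: scan indices 5..5 for the minimum = 1 comparison(s); min is 18, place at index 4 -> [0, 8, 9, 11, 18, 26]
Selection sort always scans the whole unsorted suffix, so the count is (n-1) + (n-2) + ... + 1 = n(n-1)/2 = 6*5/2 = 15 regardless of the input order.
Total comparisons: 5 + 4 + 3 + 2 + 1 = 15


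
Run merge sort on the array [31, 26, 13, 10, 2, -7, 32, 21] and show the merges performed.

Divide and conquer:
  Merge [31] + [26] -> [26, 31]
  Merge [13] + [10] -> [10, 13]
  Merge [26, 31] + [10, 13] -> [10, 13, 26, 31]
  Merge [2] + [-7] -> [-7, 2]
  Merge [32] + [21] -> [21, 32]
  Merge [-7, 2] + [21, 32] -> [-7, 2, 21, 32]
  Merge [10, 13, 26, 31] + [-7, 2, 21, 32] -> [-7, 2, 10, 13, 21, 26, 31, 32]


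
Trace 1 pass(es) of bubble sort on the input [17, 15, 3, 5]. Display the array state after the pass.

After pass 1: [15, 3, 5, 17] (3 swaps)
Total swaps: 3


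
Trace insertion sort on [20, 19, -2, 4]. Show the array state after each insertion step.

First element 20 is already 'sorted'
Insert 19: shifted 1 elements -> [19, 20, -2, 4]
Insert -2: shifted 2 elements -> [-2, 19, 20, 4]
Insert 4: shifted 2 elements -> [-2, 4, 19, 20]


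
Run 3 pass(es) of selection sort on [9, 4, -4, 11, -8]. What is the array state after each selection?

Pass 1: Select minimum -8 at index 4, swap -> [-8, 4, -4, 11, 9]
Pass 2: Select minimum -4 at index 2, swap -> [-8, -4, 4, 11, 9]
Pass 3: Select minimum 4 at index 2, swap -> [-8, -4, 4, 11, 9]


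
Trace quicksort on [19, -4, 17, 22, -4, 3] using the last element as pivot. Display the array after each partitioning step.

Partition 1: pivot=3 at index 2 -> [-4, -4, 3, 22, 19, 17]
Partition 2: pivot=-4 at index 1 -> [-4, -4, 3, 22, 19, 17]
Partition 3: pivot=17 at index 3 -> [-4, -4, 3, 17, 19, 22]
Partition 4: pivot=22 at index 5 -> [-4, -4, 3, 17, 19, 22]


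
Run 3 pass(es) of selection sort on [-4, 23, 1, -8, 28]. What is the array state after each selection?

Pass 1: Select minimum -8 at index 3, swap -> [-8, 23, 1, -4, 28]
Pass 2: Select minimum -4 at index 3, swap -> [-8, -4, 1, 23, 28]
Pass 3: Select minimum 1 at index 2, swap -> [-8, -4, 1, 23, 28]


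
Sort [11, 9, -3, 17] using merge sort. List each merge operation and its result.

Divide and conquer:
  Merge [11] + [9] -> [9, 11]
  Merge [-3] + [17] -> [-3, 17]
  Merge [9, 11] + [-3, 17] -> [-3, 9, 11, 17]


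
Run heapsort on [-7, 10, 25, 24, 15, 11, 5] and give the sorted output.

Build heap: [25, 24, 11, 10, 15, -7, 5]
Extract 25: [24, 15, 11, 10, 5, -7, 25]
Extract 24: [15, 10, 11, -7, 5, 24, 25]
Extract 15: [11, 10, 5, -7, 15, 24, 25]
Extract 11: [10, -7, 5, 11, 15, 24, 25]
Extract 10: [5, -7, 10, 11, 15, 24, 25]
Extract 5: [-7, 5, 10, 11, 15, 24, 25]


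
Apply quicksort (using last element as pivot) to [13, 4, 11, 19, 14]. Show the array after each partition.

Partition 1: pivot=14 at index 3 -> [13, 4, 11, 14, 19]
Partition 2: pivot=11 at index 1 -> [4, 11, 13, 14, 19]


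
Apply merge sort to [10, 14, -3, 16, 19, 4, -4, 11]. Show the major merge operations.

Divide and conquer:
  Merge [10] + [14] -> [10, 14]
  Merge [-3] + [16] -> [-3, 16]
  Merge [10, 14] + [-3, 16] -> [-3, 10, 14, 16]
  Merge [19] + [4] -> [4, 19]
  Merge [-4] + [11] -> [-4, 11]
  Merge [4, 19] + [-4, 11] -> [-4, 4, 11, 19]
  Merge [-3, 10, 14, 16] + [-4, 4, 11, 19] -> [-4, -3, 4, 10, 11, 14, 16, 19]


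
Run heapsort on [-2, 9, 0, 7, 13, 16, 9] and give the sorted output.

Build heap: [16, 13, 9, 7, 9, 0, -2]
Extract 16: [13, 9, 9, 7, -2, 0, 16]
Extract 13: [9, 7, 9, 0, -2, 13, 16]
Extract 9: [9, 7, -2, 0, 9, 13, 16]
Extract 9: [7, 0, -2, 9, 9, 13, 16]
Extract 7: [0, -2, 7, 9, 9, 13, 16]
Extract 0: [-2, 0, 7, 9, 9, 13, 16]


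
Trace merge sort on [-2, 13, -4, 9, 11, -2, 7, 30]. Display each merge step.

Divide and conquer:
  Merge [-2] + [13] -> [-2, 13]
  Merge [-4] + [9] -> [-4, 9]
  Merge [-2, 13] + [-4, 9] -> [-4, -2, 9, 13]
  Merge [11] + [-2] -> [-2, 11]
  Merge [7] + [30] -> [7, 30]
  Merge [-2, 11] + [7, 30] -> [-2, 7, 11, 30]
  Merge [-4, -2, 9, 13] + [-2, 7, 11, 30] -> [-4, -2, -2, 7, 9, 11, 13, 30]


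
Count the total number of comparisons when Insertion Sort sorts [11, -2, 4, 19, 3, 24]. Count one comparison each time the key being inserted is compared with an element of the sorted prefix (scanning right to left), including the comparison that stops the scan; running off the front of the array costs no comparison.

Insert -2: 11 > -2 (shift), reached front = 1 comparison(s) -> [-2, 11, 4, 19, 3, 24]
Insert 4: 11 > 4 (shift), -2 <= 4 (stop) = 2 comparison(s) -> [-2, 4, 11, 19, 3, 24]
Insert 19: 11 <= 19 (stop) = 1 comparison(s) -> [-2, 4, 11, 19, 3, 24]
Insert 3: 19 > 3 (shift), 11 > 3 (shift), 4 > 3 (shift), -2 <= 3 (stop) = 4 comparison(s) -> [-2, 3, 4, 11, 19, 24]
Insert 24: 19 <= 24 (stop) = 1 comparison(s) -> [-2, 3, 4, 11, 19, 24]
Total comparisons: 1 + 2 + 1 + 4 + 1 = 9


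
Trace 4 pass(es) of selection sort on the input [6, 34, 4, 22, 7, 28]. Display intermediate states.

Pass 1: Select minimum 4 at index 2, swap -> [4, 34, 6, 22, 7, 28]
Pass 2: Select minimum 6 at index 2, swap -> [4, 6, 34, 22, 7, 28]
Pass 3: Select minimum 7 at index 4, swap -> [4, 6, 7, 22, 34, 28]
Pass 4: Select minimum 22 at index 3, swap -> [4, 6, 7, 22, 34, 28]


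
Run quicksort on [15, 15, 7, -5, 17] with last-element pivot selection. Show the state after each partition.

Partition 1: pivot=17 at index 4 -> [15, 15, 7, -5, 17]
Partition 2: pivot=-5 at index 0 -> [-5, 15, 7, 15, 17]
Partition 3: pivot=15 at index 3 -> [-5, 15, 7, 15, 17]
Partition 4: pivot=7 at index 1 -> [-5, 7, 15, 15, 17]


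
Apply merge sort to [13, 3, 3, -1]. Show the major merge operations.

Divide and conquer:
  Merge [13] + [3] -> [3, 13]
  Merge [3] + [-1] -> [-1, 3]
  Merge [3, 13] + [-1, 3] -> [-1, 3, 3, 13]


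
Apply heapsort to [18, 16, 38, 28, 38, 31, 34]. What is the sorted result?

Build heap: [38, 28, 38, 18, 16, 31, 34]
Extract 38: [38, 28, 34, 18, 16, 31, 38]
Extract 38: [34, 28, 31, 18, 16, 38, 38]
Extract 34: [31, 28, 16, 18, 34, 38, 38]
Extract 31: [28, 18, 16, 31, 34, 38, 38]
Extract 28: [18, 16, 28, 31, 34, 38, 38]
Extract 18: [16, 18, 28, 31, 34, 38, 38]


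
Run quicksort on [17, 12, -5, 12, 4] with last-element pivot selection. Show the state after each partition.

Partition 1: pivot=4 at index 1 -> [-5, 4, 17, 12, 12]
Partition 2: pivot=12 at index 3 -> [-5, 4, 12, 12, 17]


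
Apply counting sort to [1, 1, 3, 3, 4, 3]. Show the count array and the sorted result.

Count array: [0, 2, 0, 3, 1]
(count[i] = number of elements equal to i)
Cumulative count: [0, 2, 2, 5, 6]
Sorted: [1, 1, 3, 3, 3, 4]


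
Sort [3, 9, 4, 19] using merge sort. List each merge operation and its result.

Divide and conquer:
  Merge [3] + [9] -> [3, 9]
  Merge [4] + [19] -> [4, 19]
  Merge [3, 9] + [4, 19] -> [3, 4, 9, 19]


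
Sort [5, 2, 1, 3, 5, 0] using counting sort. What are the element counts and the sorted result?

Count array: [1, 1, 1, 1, 0, 2]
(count[i] = number of elements equal to i)
Cumulative count: [1, 2, 3, 4, 4, 6]
Sorted: [0, 1, 2, 3, 5, 5]


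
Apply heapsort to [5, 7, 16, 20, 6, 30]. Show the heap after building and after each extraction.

Build heap: [30, 20, 16, 7, 6, 5]
Extract 30: [20, 7, 16, 5, 6, 30]
Extract 20: [16, 7, 6, 5, 20, 30]
Extract 16: [7, 5, 6, 16, 20, 30]
Extract 7: [6, 5, 7, 16, 20, 30]
Extract 6: [5, 6, 7, 16, 20, 30]


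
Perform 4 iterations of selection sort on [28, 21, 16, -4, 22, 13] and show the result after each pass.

Pass 1: Select minimum -4 at index 3, swap -> [-4, 21, 16, 28, 22, 13]
Pass 2: Select minimum 13 at index 5, swap -> [-4, 13, 16, 28, 22, 21]
Pass 3: Select minimum 16 at index 2, swap -> [-4, 13, 16, 28, 22, 21]
Pass 4: Select minimum 21 at index 5, swap -> [-4, 13, 16, 21, 22, 28]


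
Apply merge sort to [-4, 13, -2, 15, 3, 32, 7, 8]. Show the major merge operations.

Divide and conquer:
  Merge [-4] + [13] -> [-4, 13]
  Merge [-2] + [15] -> [-2, 15]
  Merge [-4, 13] + [-2, 15] -> [-4, -2, 13, 15]
  Merge [3] + [32] -> [3, 32]
  Merge [7] + [8] -> [7, 8]
  Merge [3, 32] + [7, 8] -> [3, 7, 8, 32]
  Merge [-4, -2, 13, 15] + [3, 7, 8, 32] -> [-4, -2, 3, 7, 8, 13, 15, 32]


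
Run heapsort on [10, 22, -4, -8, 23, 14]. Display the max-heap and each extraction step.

Build heap: [23, 22, 14, -8, 10, -4]
Extract 23: [22, 10, 14, -8, -4, 23]
Extract 22: [14, 10, -4, -8, 22, 23]
Extract 14: [10, -8, -4, 14, 22, 23]
Extract 10: [-4, -8, 10, 14, 22, 23]
Extract -4: [-8, -4, 10, 14, 22, 23]


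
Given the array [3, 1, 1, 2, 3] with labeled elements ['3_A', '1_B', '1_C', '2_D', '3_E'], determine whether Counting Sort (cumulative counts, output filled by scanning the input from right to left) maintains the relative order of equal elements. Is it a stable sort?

Trace Counting Sort on the labeled array (the key is the number; the letter only tracks identity):
  Counts for values 0..3: [0, 2, 1, 2]
  Cumulative counts: [0, 2, 3, 5]
  Scan right to left: place 3_E at output index 4
  Scan right to left: place 2_D at output index 2
  Scan right to left: place 1_C at output index 1
  Scan right to left: place 1_B at output index 0
  Scan right to left: place 3_A at output index 3
  Output: [1_B, 1_C, 2_D, 3_A, 3_E]
Equal keys:
  value 1: originally 1_B, 1_C; after sorting 1_B, 1_C -> order preserved
  value 3: originally 3_A, 3_E; after sorting 3_A, 3_E -> order preserved
All equal keys kept their original relative order. Counting Sort is stable: scanning the input right to left with decreasing cumulative counts places later duplicates at later output positions.
Answer: Stable


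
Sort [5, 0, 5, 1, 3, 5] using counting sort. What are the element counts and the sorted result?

Count array: [1, 1, 0, 1, 0, 3]
(count[i] = number of elements equal to i)
Cumulative count: [1, 2, 2, 3, 3, 6]
Sorted: [0, 1, 3, 5, 5, 5]


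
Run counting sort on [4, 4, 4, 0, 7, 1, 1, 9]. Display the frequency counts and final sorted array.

Count array: [1, 2, 0, 0, 3, 0, 0, 1, 0, 1]
(count[i] = number of elements equal to i)
Cumulative count: [1, 3, 3, 3, 6, 6, 6, 7, 7, 8]
Sorted: [0, 1, 1, 4, 4, 4, 7, 9]


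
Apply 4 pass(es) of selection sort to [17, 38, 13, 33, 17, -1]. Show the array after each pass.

Pass 1: Select minimum -1 at index 5, swap -> [-1, 38, 13, 33, 17, 17]
Pass 2: Select minimum 13 at index 2, swap -> [-1, 13, 38, 33, 17, 17]
Pass 3: Select minimum 17 at index 4, swap -> [-1, 13, 17, 33, 38, 17]
Pass 4: Select minimum 17 at index 5, swap -> [-1, 13, 17, 17, 38, 33]


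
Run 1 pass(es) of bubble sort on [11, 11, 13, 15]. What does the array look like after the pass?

After pass 1: [11, 11, 13, 15] (0 swaps)
Total swaps: 0


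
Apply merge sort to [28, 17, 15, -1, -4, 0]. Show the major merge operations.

Divide and conquer:
  Merge [17] + [15] -> [15, 17]
  Merge [28] + [15, 17] -> [15, 17, 28]
  Merge [-4] + [0] -> [-4, 0]
  Merge [-1] + [-4, 0] -> [-4, -1, 0]
  Merge [15, 17, 28] + [-4, -1, 0] -> [-4, -1, 0, 15, 17, 28]


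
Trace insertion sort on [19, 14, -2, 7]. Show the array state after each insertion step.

First element 19 is already 'sorted'
Insert 14: shifted 1 elements -> [14, 19, -2, 7]
Insert -2: shifted 2 elements -> [-2, 14, 19, 7]
Insert 7: shifted 2 elements -> [-2, 7, 14, 19]


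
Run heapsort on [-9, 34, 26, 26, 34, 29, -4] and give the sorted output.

Build heap: [34, 34, 29, 26, -9, 26, -4]
Extract 34: [34, 26, 29, -4, -9, 26, 34]
Extract 34: [29, 26, 26, -4, -9, 34, 34]
Extract 29: [26, -4, 26, -9, 29, 34, 34]
Extract 26: [26, -4, -9, 26, 29, 34, 34]
Extract 26: [-4, -9, 26, 26, 29, 34, 34]
Extract -4: [-9, -4, 26, 26, 29, 34, 34]


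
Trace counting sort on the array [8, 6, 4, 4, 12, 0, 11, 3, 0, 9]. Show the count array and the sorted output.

Count array: [2, 0, 0, 1, 2, 0, 1, 0, 1, 1, 0, 1, 1]
(count[i] = number of elements equal to i)
Cumulative count: [2, 2, 2, 3, 5, 5, 6, 6, 7, 8, 8, 9, 10]
Sorted: [0, 0, 3, 4, 4, 6, 8, 9, 11, 12]


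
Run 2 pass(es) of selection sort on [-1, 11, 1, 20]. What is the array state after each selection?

Pass 1: Select minimum -1 at index 0, swap -> [-1, 11, 1, 20]
Pass 2: Select minimum 1 at index 2, swap -> [-1, 1, 11, 20]


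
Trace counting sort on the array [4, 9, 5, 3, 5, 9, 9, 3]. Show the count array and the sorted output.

Count array: [0, 0, 0, 2, 1, 2, 0, 0, 0, 3]
(count[i] = number of elements equal to i)
Cumulative count: [0, 0, 0, 2, 3, 5, 5, 5, 5, 8]
Sorted: [3, 3, 4, 5, 5, 9, 9, 9]


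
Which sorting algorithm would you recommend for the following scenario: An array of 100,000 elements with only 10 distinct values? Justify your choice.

Best choice: 3-way quicksort or Counting sort
Reason: 3-way (Dutch national flag) partitioning groups every copy of the pivot together, so with only d=10 distinct keys quicksort finishes in O(n log d) expected time, which is effectively linear; counting sort runs in O(n + k) where k is the size of the key range (not the number of distinct values), so it is linear when the 10 values are integers drawn from a small known range


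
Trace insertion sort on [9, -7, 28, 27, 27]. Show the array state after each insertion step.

First element 9 is already 'sorted'
Insert -7: shifted 1 elements -> [-7, 9, 28, 27, 27]
Insert 28: shifted 0 elements -> [-7, 9, 28, 27, 27]
Insert 27: shifted 1 elements -> [-7, 9, 27, 28, 27]
Insert 27: shifted 1 elements -> [-7, 9, 27, 27, 28]


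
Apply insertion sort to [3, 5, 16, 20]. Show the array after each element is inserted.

First element 3 is already 'sorted'
Insert 5: shifted 0 elements -> [3, 5, 16, 20]
Insert 16: shifted 0 elements -> [3, 5, 16, 20]
Insert 20: shifted 0 elements -> [3, 5, 16, 20]


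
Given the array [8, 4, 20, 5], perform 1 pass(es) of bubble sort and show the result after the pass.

After pass 1: [4, 8, 5, 20] (2 swaps)
Total swaps: 2


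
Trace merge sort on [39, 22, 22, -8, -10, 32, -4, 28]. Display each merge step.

Divide and conquer:
  Merge [39] + [22] -> [22, 39]
  Merge [22] + [-8] -> [-8, 22]
  Merge [22, 39] + [-8, 22] -> [-8, 22, 22, 39]
  Merge [-10] + [32] -> [-10, 32]
  Merge [-4] + [28] -> [-4, 28]
  Merge [-10, 32] + [-4, 28] -> [-10, -4, 28, 32]
  Merge [-8, 22, 22, 39] + [-10, -4, 28, 32] -> [-10, -8, -4, 22, 22, 28, 32, 39]


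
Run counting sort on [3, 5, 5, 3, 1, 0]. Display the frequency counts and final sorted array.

Count array: [1, 1, 0, 2, 0, 2]
(count[i] = number of elements equal to i)
Cumulative count: [1, 2, 2, 4, 4, 6]
Sorted: [0, 1, 3, 3, 5, 5]


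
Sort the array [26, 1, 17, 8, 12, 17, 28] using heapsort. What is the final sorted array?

Build heap: [28, 12, 26, 8, 1, 17, 17]
Extract 28: [26, 12, 17, 8, 1, 17, 28]
Extract 26: [17, 12, 17, 8, 1, 26, 28]
Extract 17: [17, 12, 1, 8, 17, 26, 28]
Extract 17: [12, 8, 1, 17, 17, 26, 28]
Extract 12: [8, 1, 12, 17, 17, 26, 28]
Extract 8: [1, 8, 12, 17, 17, 26, 28]


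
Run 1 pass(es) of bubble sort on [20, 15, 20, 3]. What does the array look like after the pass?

After pass 1: [15, 20, 3, 20] (2 swaps)
Total swaps: 2


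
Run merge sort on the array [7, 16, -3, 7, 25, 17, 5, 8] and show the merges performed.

Divide and conquer:
  Merge [7] + [16] -> [7, 16]
  Merge [-3] + [7] -> [-3, 7]
  Merge [7, 16] + [-3, 7] -> [-3, 7, 7, 16]
  Merge [25] + [17] -> [17, 25]
  Merge [5] + [8] -> [5, 8]
  Merge [17, 25] + [5, 8] -> [5, 8, 17, 25]
  Merge [-3, 7, 7, 16] + [5, 8, 17, 25] -> [-3, 5, 7, 7, 8, 16, 17, 25]


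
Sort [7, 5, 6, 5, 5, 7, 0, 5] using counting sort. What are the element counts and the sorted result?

Count array: [1, 0, 0, 0, 0, 4, 1, 2]
(count[i] = number of elements equal to i)
Cumulative count: [1, 1, 1, 1, 1, 5, 6, 8]
Sorted: [0, 5, 5, 5, 5, 6, 7, 7]


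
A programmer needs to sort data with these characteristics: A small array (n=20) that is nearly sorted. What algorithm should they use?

Best choice: Insertion sort
Reason: Insertion sort is O(n) for nearly sorted arrays and has low overhead


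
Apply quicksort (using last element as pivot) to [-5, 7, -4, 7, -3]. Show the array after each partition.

Partition 1: pivot=-3 at index 2 -> [-5, -4, -3, 7, 7]
Partition 2: pivot=-4 at index 1 -> [-5, -4, -3, 7, 7]
Partition 3: pivot=7 at index 4 -> [-5, -4, -3, 7, 7]


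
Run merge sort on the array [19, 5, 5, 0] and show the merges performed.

Divide and conquer:
  Merge [19] + [5] -> [5, 19]
  Merge [5] + [0] -> [0, 5]
  Merge [5, 19] + [0, 5] -> [0, 5, 5, 19]


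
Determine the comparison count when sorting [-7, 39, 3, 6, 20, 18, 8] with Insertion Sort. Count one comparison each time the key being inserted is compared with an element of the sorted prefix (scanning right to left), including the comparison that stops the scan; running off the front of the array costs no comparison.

Insert 39: -7 <= 39 (stop) = 1 comparison(s) -> [-7, 39, 3, 6, 20, 18, 8]
Insert 3: 39 > 3 (shift), -7 <= 3 (stop) = 2 comparison(s) -> [-7, 3, 39, 6, 20, 18, 8]
Insert 6: 39 > 6 (shift), 3 <= 6 (stop) = 2 comparison(s) -> [-7, 3, 6, 39, 20, 18, 8]
Insert 20: 39 > 20 (shift), 6 <= 20 (stop) = 2 comparison(s) -> [-7, 3, 6, 20, 39, 18, 8]
Insert 18: 39 > 18 (shift), 20 > 18 (shift), 6 <= 18 (stop) = 3 comparison(s) -> [-7, 3, 6, 18, 20, 39, 8]
Insert 8: 39 > 8 (shift), 20 > 8 (shift), 18 > 8 (shift), 6 <= 8 (stop) = 4 comparison(s) -> [-7, 3, 6, 8, 18, 20, 39]
Total comparisons: 1 + 2 + 2 + 2 + 3 + 4 = 14


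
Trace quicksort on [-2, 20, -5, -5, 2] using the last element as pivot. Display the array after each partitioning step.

Partition 1: pivot=2 at index 3 -> [-2, -5, -5, 2, 20]
Partition 2: pivot=-5 at index 1 -> [-5, -5, -2, 2, 20]


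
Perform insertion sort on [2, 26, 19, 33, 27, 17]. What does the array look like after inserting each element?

First element 2 is already 'sorted'
Insert 26: shifted 0 elements -> [2, 26, 19, 33, 27, 17]
Insert 19: shifted 1 elements -> [2, 19, 26, 33, 27, 17]
Insert 33: shifted 0 elements -> [2, 19, 26, 33, 27, 17]
Insert 27: shifted 1 elements -> [2, 19, 26, 27, 33, 17]
Insert 17: shifted 4 elements -> [2, 17, 19, 26, 27, 33]


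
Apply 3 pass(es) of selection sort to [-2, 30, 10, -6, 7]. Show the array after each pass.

Pass 1: Select minimum -6 at index 3, swap -> [-6, 30, 10, -2, 7]
Pass 2: Select minimum -2 at index 3, swap -> [-6, -2, 10, 30, 7]
Pass 3: Select minimum 7 at index 4, swap -> [-6, -2, 7, 30, 10]


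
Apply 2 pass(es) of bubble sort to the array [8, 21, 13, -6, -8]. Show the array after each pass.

After pass 1: [8, 13, -6, -8, 21] (3 swaps)
After pass 2: [8, -6, -8, 13, 21] (2 swaps)
Total swaps: 5


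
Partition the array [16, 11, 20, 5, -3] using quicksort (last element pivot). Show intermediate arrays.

Partition 1: pivot=-3 at index 0 -> [-3, 11, 20, 5, 16]
Partition 2: pivot=16 at index 3 -> [-3, 11, 5, 16, 20]
Partition 3: pivot=5 at index 1 -> [-3, 5, 11, 16, 20]


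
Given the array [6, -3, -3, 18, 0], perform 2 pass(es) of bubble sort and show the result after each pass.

After pass 1: [-3, -3, 6, 0, 18] (3 swaps)
After pass 2: [-3, -3, 0, 6, 18] (1 swaps)
Total swaps: 4


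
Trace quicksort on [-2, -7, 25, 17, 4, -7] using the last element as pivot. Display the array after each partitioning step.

Partition 1: pivot=-7 at index 1 -> [-7, -7, 25, 17, 4, -2]
Partition 2: pivot=-2 at index 2 -> [-7, -7, -2, 17, 4, 25]
Partition 3: pivot=25 at index 5 -> [-7, -7, -2, 17, 4, 25]
Partition 4: pivot=4 at index 3 -> [-7, -7, -2, 4, 17, 25]


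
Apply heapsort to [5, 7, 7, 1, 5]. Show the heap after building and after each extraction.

Build heap: [7, 5, 7, 1, 5]
Extract 7: [7, 5, 5, 1, 7]
Extract 7: [5, 1, 5, 7, 7]
Extract 5: [5, 1, 5, 7, 7]
Extract 5: [1, 5, 5, 7, 7]


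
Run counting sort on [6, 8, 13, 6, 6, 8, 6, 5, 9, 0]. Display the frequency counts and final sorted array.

Count array: [1, 0, 0, 0, 0, 1, 4, 0, 2, 1, 0, 0, 0, 1]
(count[i] = number of elements equal to i)
Cumulative count: [1, 1, 1, 1, 1, 2, 6, 6, 8, 9, 9, 9, 9, 10]
Sorted: [0, 5, 6, 6, 6, 6, 8, 8, 9, 13]


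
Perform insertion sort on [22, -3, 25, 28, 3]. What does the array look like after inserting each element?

First element 22 is already 'sorted'
Insert -3: shifted 1 elements -> [-3, 22, 25, 28, 3]
Insert 25: shifted 0 elements -> [-3, 22, 25, 28, 3]
Insert 28: shifted 0 elements -> [-3, 22, 25, 28, 3]
Insert 3: shifted 3 elements -> [-3, 3, 22, 25, 28]


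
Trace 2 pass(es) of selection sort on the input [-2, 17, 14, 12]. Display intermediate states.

Pass 1: Select minimum -2 at index 0, swap -> [-2, 17, 14, 12]
Pass 2: Select minimum 12 at index 3, swap -> [-2, 12, 14, 17]


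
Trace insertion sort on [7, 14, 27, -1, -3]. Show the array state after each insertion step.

First element 7 is already 'sorted'
Insert 14: shifted 0 elements -> [7, 14, 27, -1, -3]
Insert 27: shifted 0 elements -> [7, 14, 27, -1, -3]
Insert -1: shifted 3 elements -> [-1, 7, 14, 27, -3]
Insert -3: shifted 4 elements -> [-3, -1, 7, 14, 27]


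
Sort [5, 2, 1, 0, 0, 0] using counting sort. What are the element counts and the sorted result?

Count array: [3, 1, 1, 0, 0, 1]
(count[i] = number of elements equal to i)
Cumulative count: [3, 4, 5, 5, 5, 6]
Sorted: [0, 0, 0, 1, 2, 5]


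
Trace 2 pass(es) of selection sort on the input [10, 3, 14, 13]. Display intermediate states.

Pass 1: Select minimum 3 at index 1, swap -> [3, 10, 14, 13]
Pass 2: Select minimum 10 at index 1, swap -> [3, 10, 14, 13]


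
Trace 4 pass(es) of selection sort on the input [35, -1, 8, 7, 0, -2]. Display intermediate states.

Pass 1: Select minimum -2 at index 5, swap -> [-2, -1, 8, 7, 0, 35]
Pass 2: Select minimum -1 at index 1, swap -> [-2, -1, 8, 7, 0, 35]
Pass 3: Select minimum 0 at index 4, swap -> [-2, -1, 0, 7, 8, 35]
Pass 4: Select minimum 7 at index 3, swap -> [-2, -1, 0, 7, 8, 35]


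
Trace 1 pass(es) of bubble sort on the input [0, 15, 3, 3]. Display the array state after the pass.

After pass 1: [0, 3, 3, 15] (2 swaps)
Total swaps: 2


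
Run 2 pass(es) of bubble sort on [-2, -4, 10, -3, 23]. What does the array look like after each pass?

After pass 1: [-4, -2, -3, 10, 23] (2 swaps)
After pass 2: [-4, -3, -2, 10, 23] (1 swaps)
Total swaps: 3


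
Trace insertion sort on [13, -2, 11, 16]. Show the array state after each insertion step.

First element 13 is already 'sorted'
Insert -2: shifted 1 elements -> [-2, 13, 11, 16]
Insert 11: shifted 1 elements -> [-2, 11, 13, 16]
Insert 16: shifted 0 elements -> [-2, 11, 13, 16]


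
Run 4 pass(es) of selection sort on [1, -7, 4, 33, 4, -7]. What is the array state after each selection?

Pass 1: Select minimum -7 at index 1, swap -> [-7, 1, 4, 33, 4, -7]
Pass 2: Select minimum -7 at index 5, swap -> [-7, -7, 4, 33, 4, 1]
Pass 3: Select minimum 1 at index 5, swap -> [-7, -7, 1, 33, 4, 4]
Pass 4: Select minimum 4 at index 4, swap -> [-7, -7, 1, 4, 33, 4]


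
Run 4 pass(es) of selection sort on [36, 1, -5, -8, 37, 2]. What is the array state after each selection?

Pass 1: Select minimum -8 at index 3, swap -> [-8, 1, -5, 36, 37, 2]
Pass 2: Select minimum -5 at index 2, swap -> [-8, -5, 1, 36, 37, 2]
Pass 3: Select minimum 1 at index 2, swap -> [-8, -5, 1, 36, 37, 2]
Pass 4: Select minimum 2 at index 5, swap -> [-8, -5, 1, 2, 37, 36]


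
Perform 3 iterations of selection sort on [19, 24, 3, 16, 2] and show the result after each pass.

Pass 1: Select minimum 2 at index 4, swap -> [2, 24, 3, 16, 19]
Pass 2: Select minimum 3 at index 2, swap -> [2, 3, 24, 16, 19]
Pass 3: Select minimum 16 at index 3, swap -> [2, 3, 16, 24, 19]


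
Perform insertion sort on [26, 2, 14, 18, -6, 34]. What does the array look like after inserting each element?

First element 26 is already 'sorted'
Insert 2: shifted 1 elements -> [2, 26, 14, 18, -6, 34]
Insert 14: shifted 1 elements -> [2, 14, 26, 18, -6, 34]
Insert 18: shifted 1 elements -> [2, 14, 18, 26, -6, 34]
Insert -6: shifted 4 elements -> [-6, 2, 14, 18, 26, 34]
Insert 34: shifted 0 elements -> [-6, 2, 14, 18, 26, 34]


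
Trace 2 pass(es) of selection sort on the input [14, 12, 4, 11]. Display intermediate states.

Pass 1: Select minimum 4 at index 2, swap -> [4, 12, 14, 11]
Pass 2: Select minimum 11 at index 3, swap -> [4, 11, 14, 12]


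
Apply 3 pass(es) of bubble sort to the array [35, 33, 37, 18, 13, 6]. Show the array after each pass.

After pass 1: [33, 35, 18, 13, 6, 37] (4 swaps)
After pass 2: [33, 18, 13, 6, 35, 37] (3 swaps)
After pass 3: [18, 13, 6, 33, 35, 37] (3 swaps)
Total swaps: 10


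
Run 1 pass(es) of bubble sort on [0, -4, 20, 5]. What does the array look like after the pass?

After pass 1: [-4, 0, 5, 20] (2 swaps)
Total swaps: 2


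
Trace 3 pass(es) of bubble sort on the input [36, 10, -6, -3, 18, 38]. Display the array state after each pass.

After pass 1: [10, -6, -3, 18, 36, 38] (4 swaps)
After pass 2: [-6, -3, 10, 18, 36, 38] (2 swaps)
After pass 3: [-6, -3, 10, 18, 36, 38] (0 swaps)
Total swaps: 6


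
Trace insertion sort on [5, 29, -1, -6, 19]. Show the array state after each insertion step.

First element 5 is already 'sorted'
Insert 29: shifted 0 elements -> [5, 29, -1, -6, 19]
Insert -1: shifted 2 elements -> [-1, 5, 29, -6, 19]
Insert -6: shifted 3 elements -> [-6, -1, 5, 29, 19]
Insert 19: shifted 1 elements -> [-6, -1, 5, 19, 29]


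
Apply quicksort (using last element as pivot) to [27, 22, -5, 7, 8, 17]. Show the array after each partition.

Partition 1: pivot=17 at index 3 -> [-5, 7, 8, 17, 27, 22]
Partition 2: pivot=8 at index 2 -> [-5, 7, 8, 17, 27, 22]
Partition 3: pivot=7 at index 1 -> [-5, 7, 8, 17, 27, 22]
Partition 4: pivot=22 at index 4 -> [-5, 7, 8, 17, 22, 27]


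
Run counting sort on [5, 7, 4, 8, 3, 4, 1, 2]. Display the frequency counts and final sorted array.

Count array: [0, 1, 1, 1, 2, 1, 0, 1, 1]
(count[i] = number of elements equal to i)
Cumulative count: [0, 1, 2, 3, 5, 6, 6, 7, 8]
Sorted: [1, 2, 3, 4, 4, 5, 7, 8]


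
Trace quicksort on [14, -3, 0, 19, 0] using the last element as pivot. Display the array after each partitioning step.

Partition 1: pivot=0 at index 2 -> [-3, 0, 0, 19, 14]
Partition 2: pivot=0 at index 1 -> [-3, 0, 0, 19, 14]
Partition 3: pivot=14 at index 3 -> [-3, 0, 0, 14, 19]


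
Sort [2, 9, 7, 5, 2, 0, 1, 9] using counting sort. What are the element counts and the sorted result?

Count array: [1, 1, 2, 0, 0, 1, 0, 1, 0, 2]
(count[i] = number of elements equal to i)
Cumulative count: [1, 2, 4, 4, 4, 5, 5, 6, 6, 8]
Sorted: [0, 1, 2, 2, 5, 7, 9, 9]


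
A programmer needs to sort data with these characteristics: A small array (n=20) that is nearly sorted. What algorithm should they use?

Best choice: Insertion sort
Reason: Insertion sort is O(n) for nearly sorted arrays and has low overhead


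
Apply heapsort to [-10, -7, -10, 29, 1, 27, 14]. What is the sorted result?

Build heap: [29, 1, 27, -7, -10, -10, 14]
Extract 29: [27, 1, 14, -7, -10, -10, 29]
Extract 27: [14, 1, -10, -7, -10, 27, 29]
Extract 14: [1, -7, -10, -10, 14, 27, 29]
Extract 1: [-7, -10, -10, 1, 14, 27, 29]
Extract -7: [-10, -10, -7, 1, 14, 27, 29]
Extract -10: [-10, -10, -7, 1, 14, 27, 29]


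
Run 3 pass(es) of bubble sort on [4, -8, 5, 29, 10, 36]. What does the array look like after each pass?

After pass 1: [-8, 4, 5, 10, 29, 36] (2 swaps)
After pass 2: [-8, 4, 5, 10, 29, 36] (0 swaps)
After pass 3: [-8, 4, 5, 10, 29, 36] (0 swaps)
Total swaps: 2


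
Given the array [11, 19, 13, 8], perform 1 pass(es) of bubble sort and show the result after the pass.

After pass 1: [11, 13, 8, 19] (2 swaps)
Total swaps: 2


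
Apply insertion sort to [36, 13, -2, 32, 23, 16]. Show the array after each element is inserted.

First element 36 is already 'sorted'
Insert 13: shifted 1 elements -> [13, 36, -2, 32, 23, 16]
Insert -2: shifted 2 elements -> [-2, 13, 36, 32, 23, 16]
Insert 32: shifted 1 elements -> [-2, 13, 32, 36, 23, 16]
Insert 23: shifted 2 elements -> [-2, 13, 23, 32, 36, 16]
Insert 16: shifted 3 elements -> [-2, 13, 16, 23, 32, 36]


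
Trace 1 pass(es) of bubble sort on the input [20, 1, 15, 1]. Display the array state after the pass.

After pass 1: [1, 15, 1, 20] (3 swaps)
Total swaps: 3


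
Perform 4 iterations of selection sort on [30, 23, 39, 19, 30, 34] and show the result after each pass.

Pass 1: Select minimum 19 at index 3, swap -> [19, 23, 39, 30, 30, 34]
Pass 2: Select minimum 23 at index 1, swap -> [19, 23, 39, 30, 30, 34]
Pass 3: Select minimum 30 at index 3, swap -> [19, 23, 30, 39, 30, 34]
Pass 4: Select minimum 30 at index 4, swap -> [19, 23, 30, 30, 39, 34]


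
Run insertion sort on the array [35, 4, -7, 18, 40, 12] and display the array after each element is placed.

First element 35 is already 'sorted'
Insert 4: shifted 1 elements -> [4, 35, -7, 18, 40, 12]
Insert -7: shifted 2 elements -> [-7, 4, 35, 18, 40, 12]
Insert 18: shifted 1 elements -> [-7, 4, 18, 35, 40, 12]
Insert 40: shifted 0 elements -> [-7, 4, 18, 35, 40, 12]
Insert 12: shifted 3 elements -> [-7, 4, 12, 18, 35, 40]


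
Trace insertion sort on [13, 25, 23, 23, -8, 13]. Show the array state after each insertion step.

First element 13 is already 'sorted'
Insert 25: shifted 0 elements -> [13, 25, 23, 23, -8, 13]
Insert 23: shifted 1 elements -> [13, 23, 25, 23, -8, 13]
Insert 23: shifted 1 elements -> [13, 23, 23, 25, -8, 13]
Insert -8: shifted 4 elements -> [-8, 13, 23, 23, 25, 13]
Insert 13: shifted 3 elements -> [-8, 13, 13, 23, 23, 25]


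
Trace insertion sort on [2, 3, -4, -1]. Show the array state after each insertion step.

First element 2 is already 'sorted'
Insert 3: shifted 0 elements -> [2, 3, -4, -1]
Insert -4: shifted 2 elements -> [-4, 2, 3, -1]
Insert -1: shifted 2 elements -> [-4, -1, 2, 3]


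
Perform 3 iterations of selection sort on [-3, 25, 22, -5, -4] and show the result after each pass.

Pass 1: Select minimum -5 at index 3, swap -> [-5, 25, 22, -3, -4]
Pass 2: Select minimum -4 at index 4, swap -> [-5, -4, 22, -3, 25]
Pass 3: Select minimum -3 at index 3, swap -> [-5, -4, -3, 22, 25]


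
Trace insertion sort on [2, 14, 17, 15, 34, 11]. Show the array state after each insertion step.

First element 2 is already 'sorted'
Insert 14: shifted 0 elements -> [2, 14, 17, 15, 34, 11]
Insert 17: shifted 0 elements -> [2, 14, 17, 15, 34, 11]
Insert 15: shifted 1 elements -> [2, 14, 15, 17, 34, 11]
Insert 34: shifted 0 elements -> [2, 14, 15, 17, 34, 11]
Insert 11: shifted 4 elements -> [2, 11, 14, 15, 17, 34]


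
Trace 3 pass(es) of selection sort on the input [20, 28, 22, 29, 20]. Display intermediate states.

Pass 1: Select minimum 20 at index 0, swap -> [20, 28, 22, 29, 20]
Pass 2: Select minimum 20 at index 4, swap -> [20, 20, 22, 29, 28]
Pass 3: Select minimum 22 at index 2, swap -> [20, 20, 22, 29, 28]


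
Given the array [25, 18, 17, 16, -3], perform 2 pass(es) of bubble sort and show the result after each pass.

After pass 1: [18, 17, 16, -3, 25] (4 swaps)
After pass 2: [17, 16, -3, 18, 25] (3 swaps)
Total swaps: 7


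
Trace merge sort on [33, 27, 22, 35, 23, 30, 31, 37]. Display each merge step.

Divide and conquer:
  Merge [33] + [27] -> [27, 33]
  Merge [22] + [35] -> [22, 35]
  Merge [27, 33] + [22, 35] -> [22, 27, 33, 35]
  Merge [23] + [30] -> [23, 30]
  Merge [31] + [37] -> [31, 37]
  Merge [23, 30] + [31, 37] -> [23, 30, 31, 37]
  Merge [22, 27, 33, 35] + [23, 30, 31, 37] -> [22, 23, 27, 30, 31, 33, 35, 37]


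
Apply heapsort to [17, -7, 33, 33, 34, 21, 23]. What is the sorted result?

Build heap: [34, 33, 33, 17, -7, 21, 23]
Extract 34: [33, 23, 33, 17, -7, 21, 34]
Extract 33: [33, 23, 21, 17, -7, 33, 34]
Extract 33: [23, 17, 21, -7, 33, 33, 34]
Extract 23: [21, 17, -7, 23, 33, 33, 34]
Extract 21: [17, -7, 21, 23, 33, 33, 34]
Extract 17: [-7, 17, 21, 23, 33, 33, 34]


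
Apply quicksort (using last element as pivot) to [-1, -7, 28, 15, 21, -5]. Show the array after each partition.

Partition 1: pivot=-5 at index 1 -> [-7, -5, 28, 15, 21, -1]
Partition 2: pivot=-1 at index 2 -> [-7, -5, -1, 15, 21, 28]
Partition 3: pivot=28 at index 5 -> [-7, -5, -1, 15, 21, 28]
Partition 4: pivot=21 at index 4 -> [-7, -5, -1, 15, 21, 28]


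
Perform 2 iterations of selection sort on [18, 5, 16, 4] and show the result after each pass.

Pass 1: Select minimum 4 at index 3, swap -> [4, 5, 16, 18]
Pass 2: Select minimum 5 at index 1, swap -> [4, 5, 16, 18]


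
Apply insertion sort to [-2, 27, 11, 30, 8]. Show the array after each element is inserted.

First element -2 is already 'sorted'
Insert 27: shifted 0 elements -> [-2, 27, 11, 30, 8]
Insert 11: shifted 1 elements -> [-2, 11, 27, 30, 8]
Insert 30: shifted 0 elements -> [-2, 11, 27, 30, 8]
Insert 8: shifted 3 elements -> [-2, 8, 11, 27, 30]


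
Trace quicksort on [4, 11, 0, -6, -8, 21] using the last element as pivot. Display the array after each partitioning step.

Partition 1: pivot=21 at index 5 -> [4, 11, 0, -6, -8, 21]
Partition 2: pivot=-8 at index 0 -> [-8, 11, 0, -6, 4, 21]
Partition 3: pivot=4 at index 3 -> [-8, 0, -6, 4, 11, 21]
Partition 4: pivot=-6 at index 1 -> [-8, -6, 0, 4, 11, 21]


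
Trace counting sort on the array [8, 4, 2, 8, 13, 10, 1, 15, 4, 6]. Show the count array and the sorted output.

Count array: [0, 1, 1, 0, 2, 0, 1, 0, 2, 0, 1, 0, 0, 1, 0, 1]
(count[i] = number of elements equal to i)
Cumulative count: [0, 1, 2, 2, 4, 4, 5, 5, 7, 7, 8, 8, 8, 9, 9, 10]
Sorted: [1, 2, 4, 4, 6, 8, 8, 10, 13, 15]


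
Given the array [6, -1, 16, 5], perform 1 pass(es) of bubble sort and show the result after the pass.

After pass 1: [-1, 6, 5, 16] (2 swaps)
Total swaps: 2


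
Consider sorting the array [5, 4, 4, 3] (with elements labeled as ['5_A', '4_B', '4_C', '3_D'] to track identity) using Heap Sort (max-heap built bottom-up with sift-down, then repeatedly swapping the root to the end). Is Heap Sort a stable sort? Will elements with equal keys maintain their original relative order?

Trace Heap Sort on the labeled array (the key is the number; the letter only tracks identity):
  Build max-heap: [5_A, 4_B, 4_C, 3_D]
  Swap root 5_A to index 3, re-heapify first 3 -> [4_B, 3_D, 4_C, 5_A]
  Swap root 4_B to index 2, re-heapify first 2 -> [4_C, 3_D, 4_B, 5_A]
  Swap root 4_C to index 1, re-heapify first 1 -> [3_D, 4_C, 4_B, 5_A]
Final order: [3_D, 4_C, 4_B, 5_A]
Equal keys:
  value 4: originally 4_B, 4_C; after sorting 4_C, 4_B -> order changed
Equal keys were reordered, so Heap Sort is not stable: heap construction and root-to-end swaps move elements without regard to the original order of equal keys. (One such input is enough; an unstable sort may happen to preserve order on other inputs, but it gives no guarantee.)
Answer: Not stable
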